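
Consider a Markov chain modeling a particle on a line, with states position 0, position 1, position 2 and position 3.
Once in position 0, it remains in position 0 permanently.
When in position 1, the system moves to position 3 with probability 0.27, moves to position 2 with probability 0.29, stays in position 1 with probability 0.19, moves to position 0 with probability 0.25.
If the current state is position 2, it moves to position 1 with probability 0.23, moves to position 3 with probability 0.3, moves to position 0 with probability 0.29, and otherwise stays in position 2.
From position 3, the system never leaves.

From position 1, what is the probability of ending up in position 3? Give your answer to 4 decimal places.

0.5162

Let h(s) be the probability of absorption at position 3 starting from transient state s. Then h(position 3) = 1 and h(position 0) = 0. By first-step analysis:
h(position 1) = 0.25·0 + 0.19·h(position 1) + 0.29·h(position 2) + 0.27·1
h(position 2) = 0.29·0 + 0.23·h(position 1) + 0.18·h(position 2) + 0.3·1
Solving: h(position 1) = 0.5162, h(position 2) = 0.5106.
Starting from position 1, the probability is 0.5162.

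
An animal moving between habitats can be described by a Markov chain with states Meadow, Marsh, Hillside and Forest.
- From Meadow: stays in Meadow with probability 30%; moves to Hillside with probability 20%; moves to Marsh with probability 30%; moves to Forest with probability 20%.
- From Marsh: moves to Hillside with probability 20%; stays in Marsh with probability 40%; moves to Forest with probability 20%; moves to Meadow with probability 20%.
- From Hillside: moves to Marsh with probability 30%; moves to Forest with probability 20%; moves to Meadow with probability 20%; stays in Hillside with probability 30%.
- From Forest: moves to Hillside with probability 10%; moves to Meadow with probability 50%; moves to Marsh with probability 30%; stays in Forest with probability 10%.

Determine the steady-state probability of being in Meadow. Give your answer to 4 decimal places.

0.2828

Let the stationary distribution be π with π = πP and π_1 + π_2 + π_3 + π_4 = 1.
π_1 = 0.3·π_1 + 0.2·π_2 + 0.2·π_3 + 0.5·π_4
π_2 = 0.3·π_1 + 0.4·π_2 + 0.3·π_3 + 0.3·π_4
π_3 = 0.2·π_1 + 0.2·π_2 + 0.3·π_3 + 0.1·π_4
Solving with the normalization constraint gives π = (0.2828, 0.3333, 0.2020, 0.1818).
So the stationary probability of Meadow is 0.2828.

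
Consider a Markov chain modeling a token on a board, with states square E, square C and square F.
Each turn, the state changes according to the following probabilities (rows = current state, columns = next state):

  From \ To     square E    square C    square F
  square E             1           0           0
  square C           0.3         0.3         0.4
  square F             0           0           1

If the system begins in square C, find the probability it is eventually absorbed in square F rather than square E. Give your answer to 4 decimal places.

Let h(s) be the probability of absorption at square F starting from transient state s. Then h(square F) = 1 and h(square E) = 0. By first-step analysis:
h(square C) = 0.3·0 + 0.3·h(square C) + 0.4·1
Solving: h(square C) = 0.5714.
Starting from square C, the probability is 0.5714.

0.5714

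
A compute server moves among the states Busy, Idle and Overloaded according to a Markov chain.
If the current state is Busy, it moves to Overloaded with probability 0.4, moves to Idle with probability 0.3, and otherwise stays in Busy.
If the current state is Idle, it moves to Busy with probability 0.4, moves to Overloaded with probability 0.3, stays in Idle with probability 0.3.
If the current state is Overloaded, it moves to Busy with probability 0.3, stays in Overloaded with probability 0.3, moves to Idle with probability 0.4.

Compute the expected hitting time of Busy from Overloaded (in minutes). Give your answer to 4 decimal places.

Let t(s) be the expected number of minutes to first reach Busy from state s, with t(Busy) = 0. Conditioning on the first minute:
t(Idle) = 1 + 0.3·t(Idle) + 0.3·t(Overloaded)
t(Overloaded) = 1 + 0.4·t(Idle) + 0.3·t(Overloaded)
Solving: t(Idle) = 2.7027, t(Overloaded) = 2.9730.
Expected minutes from Overloaded to Busy: 2.9730.

2.9730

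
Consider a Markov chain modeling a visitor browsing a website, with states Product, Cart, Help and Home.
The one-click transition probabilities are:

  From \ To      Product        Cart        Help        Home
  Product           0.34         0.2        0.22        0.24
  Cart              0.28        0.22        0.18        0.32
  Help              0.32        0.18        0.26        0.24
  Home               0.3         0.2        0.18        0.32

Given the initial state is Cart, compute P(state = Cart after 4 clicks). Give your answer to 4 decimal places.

Propagate the distribution vector 4 clicks from Cart.
After 0 clicks: (0.0000, 1.0000, 0.0000, 0.0000)
After 1 click: (0.2800, 0.2200, 0.1800, 0.3200)
After 2 clicks: (0.3104, 0.2008, 0.2056, 0.2832)
After 3 clicks: (0.3125, 0.1999, 0.2089, 0.2787)
After 4 clicks: (0.3127, 0.1998, 0.2092, 0.2783)
P(in Cart after 4 clicks) = 0.1998

0.1998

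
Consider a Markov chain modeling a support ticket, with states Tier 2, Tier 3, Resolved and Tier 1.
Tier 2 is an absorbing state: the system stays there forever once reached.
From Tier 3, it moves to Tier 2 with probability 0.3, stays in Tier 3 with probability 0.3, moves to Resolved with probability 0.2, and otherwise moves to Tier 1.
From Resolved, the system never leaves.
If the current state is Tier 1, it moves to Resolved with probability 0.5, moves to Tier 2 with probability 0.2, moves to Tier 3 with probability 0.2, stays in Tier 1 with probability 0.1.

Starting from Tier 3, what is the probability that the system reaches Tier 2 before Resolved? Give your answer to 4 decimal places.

0.5254

Let h(s) be the probability of absorption at Tier 2 starting from transient state s. Then h(Tier 2) = 1 and h(Resolved) = 0. By first-step analysis:
h(Tier 3) = 0.3·1 + 0.3·h(Tier 3) + 0.2·0 + 0.2·h(Tier 1)
h(Tier 1) = 0.2·1 + 0.2·h(Tier 3) + 0.5·0 + 0.1·h(Tier 1)
Solving: h(Tier 3) = 0.5254, h(Tier 1) = 0.3390.
Starting from Tier 3, the probability is 0.5254.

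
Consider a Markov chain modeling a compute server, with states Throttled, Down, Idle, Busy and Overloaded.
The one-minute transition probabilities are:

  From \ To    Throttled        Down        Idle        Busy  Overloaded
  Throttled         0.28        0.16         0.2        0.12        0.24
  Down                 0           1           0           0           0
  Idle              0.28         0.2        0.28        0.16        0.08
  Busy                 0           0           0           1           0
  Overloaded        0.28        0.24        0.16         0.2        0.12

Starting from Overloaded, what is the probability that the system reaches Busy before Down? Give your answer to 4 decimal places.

Let h(s) be the probability of absorption at Busy starting from transient state s. Then h(Busy) = 1 and h(Down) = 0. By first-step analysis:
h(Throttled) = 0.28·h(Throttled) + 0.16·0 + 0.2·h(Idle) + 0.12·1 + 0.24·h(Overloaded)
h(Idle) = 0.28·h(Throttled) + 0.2·0 + 0.28·h(Idle) + 0.16·1 + 0.08·h(Overloaded)
h(Overloaded) = 0.28·h(Throttled) + 0.24·0 + 0.16·h(Idle) + 0.2·1 + 0.12·h(Overloaded)
Solving: h(Throttled) = 0.4387, h(Idle) = 0.4425, h(Overloaded) = 0.4473.
Starting from Overloaded, the probability is 0.4473.

0.4473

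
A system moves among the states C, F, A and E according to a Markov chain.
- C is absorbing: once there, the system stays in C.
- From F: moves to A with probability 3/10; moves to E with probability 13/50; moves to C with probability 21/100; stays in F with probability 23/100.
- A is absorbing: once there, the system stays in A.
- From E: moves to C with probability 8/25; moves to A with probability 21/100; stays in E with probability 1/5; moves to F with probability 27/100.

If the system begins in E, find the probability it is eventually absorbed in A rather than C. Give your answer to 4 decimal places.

0.4447

Let h(s) be the probability of absorption at A starting from transient state s. Then h(A) = 1 and h(C) = 0. By first-step analysis:
h(F) = 0.21·0 + 0.23·h(F) + 0.3·1 + 0.26·h(E)
h(E) = 0.32·0 + 0.27·h(F) + 0.21·1 + 0.2·h(E)
Solving: h(F) = 0.5398, h(E) = 0.4447.
Starting from E, the probability is 0.4447.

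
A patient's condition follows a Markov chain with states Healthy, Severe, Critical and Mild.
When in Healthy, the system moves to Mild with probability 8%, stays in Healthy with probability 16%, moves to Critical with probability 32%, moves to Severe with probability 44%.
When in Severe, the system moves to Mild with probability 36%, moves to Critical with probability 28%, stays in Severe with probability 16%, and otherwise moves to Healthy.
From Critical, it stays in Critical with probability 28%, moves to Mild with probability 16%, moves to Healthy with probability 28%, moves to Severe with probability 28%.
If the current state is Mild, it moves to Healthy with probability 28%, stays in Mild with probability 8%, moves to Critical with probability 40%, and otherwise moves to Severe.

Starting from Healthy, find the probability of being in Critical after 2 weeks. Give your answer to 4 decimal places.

Propagate the distribution vector 2 weeks from Healthy.
After 0 weeks: (1.0000, 0.0000, 0.0000, 0.0000)
After 1 week: (0.1600, 0.4400, 0.3200, 0.0800)
After 2 weeks: (0.2256, 0.2496, 0.2960, 0.2288)
P(in Critical after 2 weeks) = 0.2960

0.2960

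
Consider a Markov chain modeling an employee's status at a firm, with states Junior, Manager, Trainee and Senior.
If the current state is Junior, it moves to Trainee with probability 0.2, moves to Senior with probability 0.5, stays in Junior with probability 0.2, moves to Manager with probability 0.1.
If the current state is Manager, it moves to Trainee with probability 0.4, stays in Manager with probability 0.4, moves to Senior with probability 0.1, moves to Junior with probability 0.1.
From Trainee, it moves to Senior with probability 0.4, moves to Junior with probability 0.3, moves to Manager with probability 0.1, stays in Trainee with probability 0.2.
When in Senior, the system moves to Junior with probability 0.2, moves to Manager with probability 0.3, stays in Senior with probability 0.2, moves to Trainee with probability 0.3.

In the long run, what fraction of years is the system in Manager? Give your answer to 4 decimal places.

Let the stationary distribution be π with π = πP and π_1 + π_2 + π_3 + π_4 = 1.
π_1 = 0.2·π_1 + 0.1·π_2 + 0.3·π_3 + 0.2·π_4
π_2 = 0.1·π_1 + 0.4·π_2 + 0.1·π_3 + 0.3·π_4
π_3 = 0.2·π_1 + 0.4·π_2 + 0.2·π_3 + 0.3·π_4
Solving with the normalization constraint gives π = (0.2048, 0.2268, 0.2747, 0.2937).
So the stationary probability of Manager is 0.2268.

0.2268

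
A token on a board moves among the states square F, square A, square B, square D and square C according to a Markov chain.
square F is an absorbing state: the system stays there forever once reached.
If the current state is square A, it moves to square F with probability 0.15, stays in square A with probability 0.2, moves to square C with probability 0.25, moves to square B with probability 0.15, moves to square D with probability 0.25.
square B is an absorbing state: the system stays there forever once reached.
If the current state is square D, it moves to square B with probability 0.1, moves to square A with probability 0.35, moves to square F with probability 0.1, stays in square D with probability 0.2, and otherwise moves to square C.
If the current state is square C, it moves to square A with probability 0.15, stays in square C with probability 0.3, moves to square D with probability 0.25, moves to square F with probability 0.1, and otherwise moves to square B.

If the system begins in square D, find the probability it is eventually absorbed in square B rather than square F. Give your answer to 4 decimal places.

Let h(s) be the probability of absorption at square B starting from transient state s. Then h(square B) = 1 and h(square F) = 0. By first-step analysis:
h(square A) = 0.15·0 + 0.2·h(square A) + 0.15·1 + 0.25·h(square D) + 0.25·h(square C)
h(square D) = 0.1·0 + 0.35·h(square A) + 0.1·1 + 0.2·h(square D) + 0.25·h(square C)
h(square C) = 0.1·0 + 0.15·h(square A) + 0.2·1 + 0.25·h(square D) + 0.3·h(square C)
Solving: h(square A) = 0.5476, h(square D) = 0.5522, h(square C) = 0.6003.
Starting from square D, the probability is 0.5522.

0.5522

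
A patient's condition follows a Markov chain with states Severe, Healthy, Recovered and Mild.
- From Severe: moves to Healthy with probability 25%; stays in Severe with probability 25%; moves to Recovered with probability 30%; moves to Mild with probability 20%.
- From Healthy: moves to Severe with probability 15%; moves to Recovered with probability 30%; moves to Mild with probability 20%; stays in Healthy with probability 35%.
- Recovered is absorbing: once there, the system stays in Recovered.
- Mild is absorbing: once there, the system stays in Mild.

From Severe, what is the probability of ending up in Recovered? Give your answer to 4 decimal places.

0.6000

Let h(s) be the probability of absorption at Recovered starting from transient state s. Then h(Recovered) = 1 and h(Mild) = 0. By first-step analysis:
h(Severe) = 0.25·h(Severe) + 0.25·h(Healthy) + 0.3·1 + 0.2·0
h(Healthy) = 0.15·h(Severe) + 0.35·h(Healthy) + 0.3·1 + 0.2·0
Solving: h(Severe) = 0.6000, h(Healthy) = 0.6000.
Starting from Severe, the probability is 0.6000.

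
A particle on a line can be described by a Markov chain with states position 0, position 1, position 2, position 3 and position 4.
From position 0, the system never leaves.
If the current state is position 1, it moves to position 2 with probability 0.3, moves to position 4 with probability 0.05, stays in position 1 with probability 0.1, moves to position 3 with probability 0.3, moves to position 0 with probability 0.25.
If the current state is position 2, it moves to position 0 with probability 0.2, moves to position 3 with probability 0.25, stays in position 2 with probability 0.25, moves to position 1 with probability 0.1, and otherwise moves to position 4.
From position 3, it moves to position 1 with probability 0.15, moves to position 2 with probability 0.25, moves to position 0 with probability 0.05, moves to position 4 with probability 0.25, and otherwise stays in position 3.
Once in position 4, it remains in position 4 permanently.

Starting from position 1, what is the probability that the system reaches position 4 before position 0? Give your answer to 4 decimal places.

0.4526

Let h(s) be the probability of absorption at position 4 starting from transient state s. Then h(position 4) = 1 and h(position 0) = 0. By first-step analysis:
h(position 1) = 0.25·0 + 0.1·h(position 1) + 0.3·h(position 2) + 0.3·h(position 3) + 0.05·1
h(position 2) = 0.2·0 + 0.1·h(position 1) + 0.25·h(position 2) + 0.25·h(position 3) + 0.2·1
h(position 3) = 0.05·0 + 0.15·h(position 1) + 0.25·h(position 2) + 0.3·h(position 3) + 0.25·1
Solving: h(position 1) = 0.4526, h(position 2) = 0.5430, h(position 3) = 0.6481.
Starting from position 1, the probability is 0.4526.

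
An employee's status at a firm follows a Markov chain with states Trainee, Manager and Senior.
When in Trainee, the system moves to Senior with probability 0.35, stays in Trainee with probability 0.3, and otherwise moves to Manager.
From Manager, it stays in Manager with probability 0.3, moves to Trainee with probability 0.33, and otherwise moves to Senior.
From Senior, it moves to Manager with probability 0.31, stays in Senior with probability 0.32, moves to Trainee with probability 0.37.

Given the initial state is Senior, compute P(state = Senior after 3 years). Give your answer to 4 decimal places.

0.3460

Propagate the distribution vector 3 years from Senior.
After 0 years: (0.0000, 0.0000, 1.0000)
After 1 year: (0.3700, 0.3100, 0.3200)
After 2 years: (0.3317, 0.3217, 0.3466)
After 3 years: (0.3339, 0.3201, 0.3460)
P(in Senior after 3 years) = 0.3460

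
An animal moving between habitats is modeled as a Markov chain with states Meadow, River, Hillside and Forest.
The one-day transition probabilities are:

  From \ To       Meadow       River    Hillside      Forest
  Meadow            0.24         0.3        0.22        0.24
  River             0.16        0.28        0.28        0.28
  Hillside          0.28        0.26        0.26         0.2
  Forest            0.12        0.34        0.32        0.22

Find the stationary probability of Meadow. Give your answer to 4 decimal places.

Let the stationary distribution be π with π = πP and π_1 + π_2 + π_3 + π_4 = 1.
π_1 = 0.24·π_1 + 0.16·π_2 + 0.28·π_3 + 0.12·π_4
π_2 = 0.3·π_1 + 0.28·π_2 + 0.26·π_3 + 0.34·π_4
π_3 = 0.22·π_1 + 0.28·π_2 + 0.26·π_3 + 0.32·π_4
Solving with the normalization constraint gives π = (0.1991, 0.2927, 0.2721, 0.2361).
So the stationary probability of Meadow is 0.1991.

0.1991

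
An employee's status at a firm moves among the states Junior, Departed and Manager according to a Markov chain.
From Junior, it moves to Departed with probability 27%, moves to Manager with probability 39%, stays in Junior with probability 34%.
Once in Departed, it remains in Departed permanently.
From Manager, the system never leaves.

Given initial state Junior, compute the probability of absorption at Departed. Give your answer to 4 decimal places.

Let h(s) be the probability of absorption at Departed starting from transient state s. Then h(Departed) = 1 and h(Manager) = 0. By first-step analysis:
h(Junior) = 0.34·h(Junior) + 0.27·1 + 0.39·0
Solving: h(Junior) = 0.4091.
Starting from Junior, the probability is 0.4091.

0.4091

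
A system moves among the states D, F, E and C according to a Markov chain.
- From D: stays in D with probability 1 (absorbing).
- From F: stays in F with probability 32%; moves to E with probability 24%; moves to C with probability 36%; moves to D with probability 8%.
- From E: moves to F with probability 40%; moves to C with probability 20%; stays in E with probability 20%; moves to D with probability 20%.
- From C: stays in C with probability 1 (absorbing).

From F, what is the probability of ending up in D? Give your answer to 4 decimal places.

Let h(s) be the probability of absorption at D starting from transient state s. Then h(D) = 1 and h(C) = 0. By first-step analysis:
h(F) = 0.08·1 + 0.32·h(F) + 0.24·h(E) + 0.36·0
h(E) = 0.2·1 + 0.4·h(F) + 0.2·h(E) + 0.2·0
Solving: h(F) = 0.2500, h(E) = 0.3750.
Starting from F, the probability is 0.2500.

0.2500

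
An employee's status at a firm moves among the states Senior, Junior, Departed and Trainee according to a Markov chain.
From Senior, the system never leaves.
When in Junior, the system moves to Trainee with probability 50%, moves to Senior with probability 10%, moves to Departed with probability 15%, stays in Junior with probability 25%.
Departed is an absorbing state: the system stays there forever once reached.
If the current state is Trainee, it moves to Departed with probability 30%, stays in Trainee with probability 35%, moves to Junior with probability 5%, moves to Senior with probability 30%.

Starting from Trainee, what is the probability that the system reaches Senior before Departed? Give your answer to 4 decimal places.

Let h(s) be the probability of absorption at Senior starting from transient state s. Then h(Senior) = 1 and h(Departed) = 0. By first-step analysis:
h(Junior) = 0.1·1 + 0.25·h(Junior) + 0.15·0 + 0.5·h(Trainee)
h(Trainee) = 0.3·1 + 0.05·h(Junior) + 0.3·0 + 0.35·h(Trainee)
Solving: h(Junior) = 0.4649, h(Trainee) = 0.4973.
Starting from Trainee, the probability is 0.4973.

0.4973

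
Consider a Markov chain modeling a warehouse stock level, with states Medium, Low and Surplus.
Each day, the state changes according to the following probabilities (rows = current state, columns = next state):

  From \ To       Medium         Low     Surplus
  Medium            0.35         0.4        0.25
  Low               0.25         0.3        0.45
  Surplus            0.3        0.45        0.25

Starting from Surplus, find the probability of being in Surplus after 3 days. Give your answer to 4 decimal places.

0.3235

Propagate the distribution vector 3 days from Surplus.
After 0 days: (0.0000, 0.0000, 1.0000)
After 1 day: (0.3000, 0.4500, 0.2500)
After 2 days: (0.2925, 0.3675, 0.3400)
After 3 days: (0.2963, 0.3803, 0.3235)
P(in Surplus after 3 days) = 0.3235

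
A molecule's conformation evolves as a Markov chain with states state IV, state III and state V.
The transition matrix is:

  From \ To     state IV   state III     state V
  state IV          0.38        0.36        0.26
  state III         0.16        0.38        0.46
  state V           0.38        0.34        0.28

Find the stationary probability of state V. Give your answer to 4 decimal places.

Let the stationary distribution be π with π = πP and π_1 + π_2 + π_3 = 1.
π_1 = 0.38·π_1 + 0.16·π_2 + 0.38·π_3
π_2 = 0.36·π_1 + 0.38·π_2 + 0.34·π_3
Solving with the normalization constraint gives π = (0.3007, 0.3604, 0.3389).
So the stationary probability of state V is 0.3389.

0.3389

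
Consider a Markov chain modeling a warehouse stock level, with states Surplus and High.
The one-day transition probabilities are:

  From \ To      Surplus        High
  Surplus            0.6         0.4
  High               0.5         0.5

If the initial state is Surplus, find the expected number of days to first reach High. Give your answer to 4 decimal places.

Let t(s) be the expected number of days to first reach High from state s, with t(High) = 0. Conditioning on the first day:
t(Surplus) = 1 + 0.6·t(Surplus)
Solving: t(Surplus) = 2.5000.
Expected days from Surplus to High: 2.5000.

2.5000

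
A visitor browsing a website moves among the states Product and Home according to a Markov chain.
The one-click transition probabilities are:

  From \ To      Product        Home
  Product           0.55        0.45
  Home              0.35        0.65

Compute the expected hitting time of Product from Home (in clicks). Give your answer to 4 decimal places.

Let t(s) be the expected number of clicks to first reach Product from state s, with t(Product) = 0. Conditioning on the first click:
t(Home) = 1 + 0.65·t(Home)
Solving: t(Home) = 2.8571.
Expected clicks from Home to Product: 2.8571.

2.8571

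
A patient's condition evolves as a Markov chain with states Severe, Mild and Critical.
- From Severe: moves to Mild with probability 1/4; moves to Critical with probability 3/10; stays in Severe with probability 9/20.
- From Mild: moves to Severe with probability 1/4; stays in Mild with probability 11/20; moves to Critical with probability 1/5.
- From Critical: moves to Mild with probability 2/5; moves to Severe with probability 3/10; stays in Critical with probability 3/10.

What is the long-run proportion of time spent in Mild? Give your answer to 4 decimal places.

0.4126

Let the stationary distribution be π with π = πP and π_1 + π_2 + π_3 = 1.
π_1 = 0.45·π_1 + 0.25·π_2 + 0.3·π_3
π_2 = 0.25·π_1 + 0.55·π_2 + 0.4·π_3
Solving with the normalization constraint gives π = (0.3287, 0.4126, 0.2587).
So the stationary probability of Mild is 0.4126.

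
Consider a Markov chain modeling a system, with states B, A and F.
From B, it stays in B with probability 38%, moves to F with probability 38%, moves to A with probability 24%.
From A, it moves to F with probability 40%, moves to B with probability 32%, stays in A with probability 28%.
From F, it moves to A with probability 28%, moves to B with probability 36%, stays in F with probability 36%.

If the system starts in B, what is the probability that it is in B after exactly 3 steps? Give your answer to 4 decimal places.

0.3566

Propagate the distribution vector 3 steps from B.
After 0 steps: (1.0000, 0.0000, 0.0000)
After 1 step: (0.3800, 0.2400, 0.3800)
After 2 steps: (0.3580, 0.2648, 0.3772)
After 3 steps: (0.3566, 0.2657, 0.3778)
P(in B after 3 steps) = 0.3566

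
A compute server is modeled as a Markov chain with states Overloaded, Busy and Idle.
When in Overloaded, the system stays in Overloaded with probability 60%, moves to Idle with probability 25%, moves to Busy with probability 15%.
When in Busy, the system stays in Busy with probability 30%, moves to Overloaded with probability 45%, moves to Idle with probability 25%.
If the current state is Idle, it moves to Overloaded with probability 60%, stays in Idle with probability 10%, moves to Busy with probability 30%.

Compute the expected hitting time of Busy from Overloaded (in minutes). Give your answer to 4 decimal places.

5.4762

Let t(s) be the expected number of minutes to first reach Busy from state s, with t(Busy) = 0. Conditioning on the first minute:
t(Overloaded) = 1 + 0.6·t(Overloaded) + 0.25·t(Idle)
t(Idle) = 1 + 0.6·t(Overloaded) + 0.1·t(Idle)
Solving: t(Overloaded) = 5.4762, t(Idle) = 4.7619.
Expected minutes from Overloaded to Busy: 5.4762.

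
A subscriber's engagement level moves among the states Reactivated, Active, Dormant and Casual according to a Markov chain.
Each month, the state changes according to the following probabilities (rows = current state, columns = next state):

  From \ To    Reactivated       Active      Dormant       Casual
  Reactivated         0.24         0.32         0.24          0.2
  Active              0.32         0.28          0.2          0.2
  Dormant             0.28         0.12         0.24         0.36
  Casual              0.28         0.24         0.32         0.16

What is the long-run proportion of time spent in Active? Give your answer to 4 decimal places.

Let the stationary distribution be π with π = πP and π_1 + π_2 + π_3 + π_4 = 1.
π_1 = 0.24·π_1 + 0.32·π_2 + 0.28·π_3 + 0.28·π_4
π_2 = 0.32·π_1 + 0.28·π_2 + 0.12·π_3 + 0.24·π_4
π_3 = 0.24·π_1 + 0.2·π_2 + 0.24·π_3 + 0.32·π_4
Solving with the normalization constraint gives π = (0.2785, 0.2421, 0.2488, 0.2306).
So the stationary probability of Active is 0.2421.

0.2421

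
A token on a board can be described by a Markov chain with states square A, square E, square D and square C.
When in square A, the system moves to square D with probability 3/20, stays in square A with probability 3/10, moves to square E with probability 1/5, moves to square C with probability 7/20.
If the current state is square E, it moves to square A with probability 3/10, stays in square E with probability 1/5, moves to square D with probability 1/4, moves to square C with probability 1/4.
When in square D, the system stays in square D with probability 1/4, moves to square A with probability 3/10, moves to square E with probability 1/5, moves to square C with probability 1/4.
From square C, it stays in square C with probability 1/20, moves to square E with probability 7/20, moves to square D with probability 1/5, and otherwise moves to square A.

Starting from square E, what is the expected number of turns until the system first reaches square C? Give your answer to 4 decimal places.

3.5714

Let t(s) be the expected number of turns to first reach square C from state s, with t(square C) = 0. Conditioning on the first turn:
t(square A) = 1 + 0.3·t(square A) + 0.2·t(square E) + 0.15·t(square D)
t(square E) = 1 + 0.3·t(square A) + 0.2·t(square E) + 0.25·t(square D)
t(square D) = 1 + 0.3·t(square A) + 0.2·t(square E) + 0.25·t(square D)
Solving: t(square A) = 3.2143, t(square E) = 3.5714, t(square D) = 3.5714.
Expected turns from square E to square C: 3.5714.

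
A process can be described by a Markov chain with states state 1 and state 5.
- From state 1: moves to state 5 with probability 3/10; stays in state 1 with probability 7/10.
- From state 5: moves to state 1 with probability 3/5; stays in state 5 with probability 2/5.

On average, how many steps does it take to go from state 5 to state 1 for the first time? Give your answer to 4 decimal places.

1.6667

Let t(s) be the expected number of steps to first reach state 1 from state s, with t(state 1) = 0. Conditioning on the first step:
t(state 5) = 1 + 0.4·t(state 5)
Solving: t(state 5) = 1.6667.
Expected steps from state 5 to state 1: 1.6667.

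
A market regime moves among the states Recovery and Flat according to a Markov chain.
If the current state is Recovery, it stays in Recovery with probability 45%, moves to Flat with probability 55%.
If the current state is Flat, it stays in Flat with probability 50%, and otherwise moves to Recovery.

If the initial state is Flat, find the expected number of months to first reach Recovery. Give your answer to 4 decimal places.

2.0000

Let t(s) be the expected number of months to first reach Recovery from state s, with t(Recovery) = 0. Conditioning on the first month:
t(Flat) = 1 + 0.5·t(Flat)
Solving: t(Flat) = 2.0000.
Expected months from Flat to Recovery: 2.0000.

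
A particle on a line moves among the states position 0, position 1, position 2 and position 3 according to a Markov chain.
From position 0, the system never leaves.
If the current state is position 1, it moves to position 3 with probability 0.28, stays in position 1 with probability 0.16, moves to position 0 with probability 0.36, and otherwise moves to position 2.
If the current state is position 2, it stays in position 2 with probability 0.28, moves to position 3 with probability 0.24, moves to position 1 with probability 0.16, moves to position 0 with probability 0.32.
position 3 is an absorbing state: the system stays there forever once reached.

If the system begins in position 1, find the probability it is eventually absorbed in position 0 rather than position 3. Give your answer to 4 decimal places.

Let h(s) be the probability of absorption at position 0 starting from transient state s. Then h(position 0) = 1 and h(position 3) = 0. By first-step analysis:
h(position 1) = 0.36·1 + 0.16·h(position 1) + 0.2·h(position 2) + 0.28·0
h(position 2) = 0.32·1 + 0.16·h(position 1) + 0.28·h(position 2) + 0.24·0
Solving: h(position 1) = 0.5642, h(position 2) = 0.5698.
Starting from position 1, the probability is 0.5642.

0.5642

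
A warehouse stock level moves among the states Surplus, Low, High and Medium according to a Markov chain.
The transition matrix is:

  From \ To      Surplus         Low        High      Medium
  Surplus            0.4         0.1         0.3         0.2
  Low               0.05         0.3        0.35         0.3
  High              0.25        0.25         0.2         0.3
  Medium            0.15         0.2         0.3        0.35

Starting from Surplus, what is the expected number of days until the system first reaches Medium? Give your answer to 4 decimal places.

Let t(s) be the expected number of days to first reach Medium from state s, with t(Medium) = 0. Conditioning on the first day:
t(Surplus) = 1 + 0.4·t(Surplus) + 0.1·t(Low) + 0.3·t(High)
t(Low) = 1 + 0.05·t(Surplus) + 0.3·t(Low) + 0.35·t(High)
t(High) = 1 + 0.25·t(Surplus) + 0.25·t(Low) + 0.2·t(High)
Solving: t(Surplus) = 4.0676, t(Low) = 3.5315, t(High) = 3.6247.
Expected days from Surplus to Medium: 4.0676.

4.0676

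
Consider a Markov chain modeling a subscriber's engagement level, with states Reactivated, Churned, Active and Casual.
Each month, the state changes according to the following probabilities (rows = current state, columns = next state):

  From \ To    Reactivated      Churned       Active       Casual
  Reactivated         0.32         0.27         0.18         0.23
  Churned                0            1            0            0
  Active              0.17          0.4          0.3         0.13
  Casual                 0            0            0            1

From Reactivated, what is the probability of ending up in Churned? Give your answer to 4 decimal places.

Let h(s) be the probability of absorption at Churned starting from transient state s. Then h(Churned) = 1 and h(Casual) = 0. By first-step analysis:
h(Reactivated) = 0.32·h(Reactivated) + 0.27·1 + 0.18·h(Active) + 0.23·0
h(Active) = 0.17·h(Reactivated) + 0.4·1 + 0.3·h(Active) + 0.13·0
Solving: h(Reactivated) = 0.5860, h(Active) = 0.7137.
Starting from Reactivated, the probability is 0.5860.

0.5860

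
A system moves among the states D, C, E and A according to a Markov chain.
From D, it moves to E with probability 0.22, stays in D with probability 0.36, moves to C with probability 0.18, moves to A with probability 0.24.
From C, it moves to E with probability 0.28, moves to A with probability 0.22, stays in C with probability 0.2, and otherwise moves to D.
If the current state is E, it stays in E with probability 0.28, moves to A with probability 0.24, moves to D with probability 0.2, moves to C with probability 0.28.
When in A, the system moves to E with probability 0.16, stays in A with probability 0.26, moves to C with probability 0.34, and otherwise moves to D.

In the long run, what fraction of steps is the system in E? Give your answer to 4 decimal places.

0.2345

Let the stationary distribution be π with π = πP and π_1 + π_2 + π_3 + π_4 = 1.
π_1 = 0.36·π_1 + 0.3·π_2 + 0.2·π_3 + 0.24·π_4
π_2 = 0.18·π_1 + 0.2·π_2 + 0.28·π_3 + 0.34·π_4
π_3 = 0.22·π_1 + 0.28·π_2 + 0.28·π_3 + 0.16·π_4
Solving with the normalization constraint gives π = (0.2789, 0.2468, 0.2345, 0.2399).
So the stationary probability of E is 0.2345.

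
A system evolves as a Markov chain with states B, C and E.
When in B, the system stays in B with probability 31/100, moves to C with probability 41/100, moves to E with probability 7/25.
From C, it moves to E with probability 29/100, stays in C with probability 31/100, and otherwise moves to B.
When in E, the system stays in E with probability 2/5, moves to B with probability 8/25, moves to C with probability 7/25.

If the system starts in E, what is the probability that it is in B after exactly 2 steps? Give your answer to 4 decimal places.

0.3392

Sum over the intermediate state after 1 step:
P = P(E→B)·P(B→B) + P(E→C)·P(C→B) + P(E→E)·P(E→B)
  = 0.32×0.31 + 0.28×0.4 + 0.4×0.32
  = 0.0992 + 0.1120 + 0.1280 = 0.3392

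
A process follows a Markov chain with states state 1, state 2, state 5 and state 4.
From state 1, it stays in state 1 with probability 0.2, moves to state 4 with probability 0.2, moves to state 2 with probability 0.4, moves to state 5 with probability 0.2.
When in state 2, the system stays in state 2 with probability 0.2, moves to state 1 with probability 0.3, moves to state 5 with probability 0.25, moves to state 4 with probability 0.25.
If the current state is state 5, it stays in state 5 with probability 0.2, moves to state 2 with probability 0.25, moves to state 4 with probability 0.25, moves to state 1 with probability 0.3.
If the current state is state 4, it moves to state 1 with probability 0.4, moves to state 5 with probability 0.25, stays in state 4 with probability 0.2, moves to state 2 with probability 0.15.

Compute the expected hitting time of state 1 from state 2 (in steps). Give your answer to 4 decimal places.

3.0882

Let t(s) be the expected number of steps to first reach state 1 from state s, with t(state 1) = 0. Conditioning on the first step:
t(state 2) = 1 + 0.2·t(state 2) + 0.25·t(state 5) + 0.25·t(state 4)
t(state 5) = 1 + 0.25·t(state 2) + 0.2·t(state 5) + 0.25·t(state 4)
t(state 4) = 1 + 0.15·t(state 2) + 0.25·t(state 5) + 0.2·t(state 4)
Solving: t(state 2) = 3.0882, t(state 5) = 3.0882, t(state 4) = 2.7941.
Expected steps from state 2 to state 1: 3.0882.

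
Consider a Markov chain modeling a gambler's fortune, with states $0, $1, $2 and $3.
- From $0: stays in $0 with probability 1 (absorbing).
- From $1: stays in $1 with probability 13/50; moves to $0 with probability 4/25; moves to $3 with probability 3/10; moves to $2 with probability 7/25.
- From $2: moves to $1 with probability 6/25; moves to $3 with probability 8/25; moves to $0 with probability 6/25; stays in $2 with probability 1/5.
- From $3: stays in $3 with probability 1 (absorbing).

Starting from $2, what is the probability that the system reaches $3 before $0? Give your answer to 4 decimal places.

0.5884

Let h(s) be the probability of absorption at $3 starting from transient state s. Then h($3) = 1 and h($0) = 0. By first-step analysis:
h($1) = 0.16·0 + 0.26·h($1) + 0.28·h($2) + 0.3·1
h($2) = 0.24·0 + 0.24·h($1) + 0.2·h($2) + 0.32·1
Solving: h($1) = 0.6280, h($2) = 0.5884.
Starting from $2, the probability is 0.5884.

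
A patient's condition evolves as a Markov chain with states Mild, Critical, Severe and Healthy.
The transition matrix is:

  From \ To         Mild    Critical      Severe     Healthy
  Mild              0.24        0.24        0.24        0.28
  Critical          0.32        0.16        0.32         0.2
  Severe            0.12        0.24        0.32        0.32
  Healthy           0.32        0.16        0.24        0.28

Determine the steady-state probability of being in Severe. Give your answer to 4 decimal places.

0.2784

Let the stationary distribution be π with π = πP and π_1 + π_2 + π_3 + π_4 = 1.
π_1 = 0.24·π_1 + 0.32·π_2 + 0.12·π_3 + 0.32·π_4
π_2 = 0.24·π_1 + 0.16·π_2 + 0.24·π_3 + 0.16·π_4
π_3 = 0.24·π_1 + 0.32·π_2 + 0.32·π_3 + 0.24·π_4
Solving with the normalization constraint gives π = (0.2447, 0.2019, 0.2784, 0.2750).
So the stationary probability of Severe is 0.2784.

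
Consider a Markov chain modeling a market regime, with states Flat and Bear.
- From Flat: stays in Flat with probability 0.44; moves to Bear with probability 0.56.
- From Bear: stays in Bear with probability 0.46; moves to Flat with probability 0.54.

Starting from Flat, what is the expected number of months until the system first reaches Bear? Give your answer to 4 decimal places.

1.7857

Let t(s) be the expected number of months to first reach Bear from state s, with t(Bear) = 0. Conditioning on the first month:
t(Flat) = 1 + 0.44·t(Flat)
Solving: t(Flat) = 1.7857.
Expected months from Flat to Bear: 1.7857.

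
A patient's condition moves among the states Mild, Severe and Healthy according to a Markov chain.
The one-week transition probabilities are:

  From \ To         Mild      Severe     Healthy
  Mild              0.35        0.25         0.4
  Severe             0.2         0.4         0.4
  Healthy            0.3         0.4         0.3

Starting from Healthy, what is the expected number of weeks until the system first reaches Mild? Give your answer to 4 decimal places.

Let t(s) be the expected number of weeks to first reach Mild from state s, with t(Mild) = 0. Conditioning on the first week:
t(Severe) = 1 + 0.4·t(Severe) + 0.4·t(Healthy)
t(Healthy) = 1 + 0.4·t(Severe) + 0.3·t(Healthy)
Solving: t(Severe) = 4.2308, t(Healthy) = 3.8462.
Expected weeks from Healthy to Mild: 3.8462.

3.8462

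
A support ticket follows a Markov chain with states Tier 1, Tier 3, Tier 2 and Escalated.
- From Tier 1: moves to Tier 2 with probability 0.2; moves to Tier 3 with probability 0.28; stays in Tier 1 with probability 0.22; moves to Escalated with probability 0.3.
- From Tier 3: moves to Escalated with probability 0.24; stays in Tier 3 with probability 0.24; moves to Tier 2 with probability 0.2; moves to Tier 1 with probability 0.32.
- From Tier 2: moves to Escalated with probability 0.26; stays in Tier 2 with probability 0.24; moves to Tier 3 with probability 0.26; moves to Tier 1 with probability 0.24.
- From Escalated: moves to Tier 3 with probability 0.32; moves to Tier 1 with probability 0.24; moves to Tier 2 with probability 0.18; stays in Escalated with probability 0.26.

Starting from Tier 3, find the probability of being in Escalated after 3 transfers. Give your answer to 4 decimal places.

0.2646

Propagate the distribution vector 3 transfers from Tier 3.
After 0 transfers: (0.0000, 1.0000, 0.0000, 0.0000)
After 1 transfer: (0.3200, 0.2400, 0.2000, 0.2400)
After 2 transfers: (0.2528, 0.2760, 0.2032, 0.2680)
After 3 transfers: (0.2570, 0.2756, 0.2028, 0.2646)
P(in Escalated after 3 transfers) = 0.2646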